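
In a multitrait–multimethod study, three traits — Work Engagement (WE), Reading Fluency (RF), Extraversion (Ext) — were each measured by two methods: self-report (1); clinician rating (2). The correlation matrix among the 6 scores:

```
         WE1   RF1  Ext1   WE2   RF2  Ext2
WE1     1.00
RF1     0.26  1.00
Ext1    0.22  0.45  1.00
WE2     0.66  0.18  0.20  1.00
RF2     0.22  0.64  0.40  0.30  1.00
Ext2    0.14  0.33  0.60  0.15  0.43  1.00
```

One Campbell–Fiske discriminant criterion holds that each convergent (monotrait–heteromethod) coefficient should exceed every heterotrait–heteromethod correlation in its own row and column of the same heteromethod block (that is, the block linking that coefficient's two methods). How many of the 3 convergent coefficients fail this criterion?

0

Each convergent coefficient versus the relevant comparison correlations:
WE (methods 1·2): 0.66 vs {0.22, 0.18, 0.14, 0.20} → pass.
RF (methods 1·2): 0.64 vs {0.18, 0.22, 0.33, 0.40} → pass.
Ext (methods 1·2): 0.60 vs {0.20, 0.14, 0.40, 0.33} → pass.
0 of 3 fail.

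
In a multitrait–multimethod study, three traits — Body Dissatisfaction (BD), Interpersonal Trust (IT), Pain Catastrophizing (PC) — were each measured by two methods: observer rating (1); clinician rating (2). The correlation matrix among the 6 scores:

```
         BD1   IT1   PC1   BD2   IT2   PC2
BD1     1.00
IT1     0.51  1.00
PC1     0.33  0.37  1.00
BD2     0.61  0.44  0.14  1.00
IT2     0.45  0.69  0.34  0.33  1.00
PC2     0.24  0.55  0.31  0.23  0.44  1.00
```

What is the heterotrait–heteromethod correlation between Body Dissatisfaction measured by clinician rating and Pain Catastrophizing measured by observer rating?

0.14

Different traits and methods: r(BD2, PC1) = 0.14.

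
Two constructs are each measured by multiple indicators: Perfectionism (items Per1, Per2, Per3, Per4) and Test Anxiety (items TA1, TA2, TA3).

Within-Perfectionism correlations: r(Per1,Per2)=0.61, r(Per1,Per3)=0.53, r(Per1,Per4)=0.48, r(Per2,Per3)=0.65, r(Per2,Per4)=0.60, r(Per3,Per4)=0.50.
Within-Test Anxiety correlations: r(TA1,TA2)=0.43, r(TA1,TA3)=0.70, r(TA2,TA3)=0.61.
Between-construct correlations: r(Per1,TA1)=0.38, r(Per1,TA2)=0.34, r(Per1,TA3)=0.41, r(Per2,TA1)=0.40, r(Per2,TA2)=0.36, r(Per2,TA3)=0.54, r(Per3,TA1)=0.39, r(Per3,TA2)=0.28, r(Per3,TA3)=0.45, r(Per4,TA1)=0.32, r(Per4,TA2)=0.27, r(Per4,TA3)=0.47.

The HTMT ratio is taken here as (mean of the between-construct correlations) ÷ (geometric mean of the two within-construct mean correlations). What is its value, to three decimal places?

0.673

Mean between = 4.61/12 = 0.3842.
Mean within-Per = 3.37/6 = 0.5617; mean within-TA = 1.74/3 = 0.5800.
Geometric mean = √(0.5617 × 0.5800) = 0.5708.
HTMT = 0.3842 / 0.5708 = 0.673.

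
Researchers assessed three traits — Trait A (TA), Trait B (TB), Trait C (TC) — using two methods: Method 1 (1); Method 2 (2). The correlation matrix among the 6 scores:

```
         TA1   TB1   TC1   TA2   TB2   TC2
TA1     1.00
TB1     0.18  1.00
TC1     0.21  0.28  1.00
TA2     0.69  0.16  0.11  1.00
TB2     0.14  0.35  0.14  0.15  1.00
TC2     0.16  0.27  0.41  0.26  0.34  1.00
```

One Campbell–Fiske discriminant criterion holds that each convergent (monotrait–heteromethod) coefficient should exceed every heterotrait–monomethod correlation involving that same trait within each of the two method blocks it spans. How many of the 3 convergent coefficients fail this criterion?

Each convergent coefficient versus the relevant comparison correlations:
TA (methods 1·2): 0.69 vs {0.18, 0.15, 0.21, 0.26} → pass.
TB (methods 1·2): 0.35 vs {0.18, 0.15, 0.28, 0.34} → pass.
TC (methods 1·2): 0.41 vs {0.21, 0.26, 0.28, 0.34} → pass.
0 of 3 fail.

0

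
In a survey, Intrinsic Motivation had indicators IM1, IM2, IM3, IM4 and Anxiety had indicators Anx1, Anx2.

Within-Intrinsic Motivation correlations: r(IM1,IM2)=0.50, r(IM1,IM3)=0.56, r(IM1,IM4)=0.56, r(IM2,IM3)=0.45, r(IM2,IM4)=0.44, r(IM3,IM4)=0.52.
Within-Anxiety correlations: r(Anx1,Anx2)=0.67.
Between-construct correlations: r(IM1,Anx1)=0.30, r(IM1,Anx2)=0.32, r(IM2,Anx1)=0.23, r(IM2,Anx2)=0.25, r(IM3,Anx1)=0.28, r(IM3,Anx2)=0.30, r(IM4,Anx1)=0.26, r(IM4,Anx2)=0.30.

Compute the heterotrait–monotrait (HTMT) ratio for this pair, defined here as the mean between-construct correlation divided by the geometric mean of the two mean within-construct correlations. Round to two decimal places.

0.48

Between-construct mean = 2.24/8 = 0.2800.
Mean within-IM = 3.03/6 = 0.5050; mean within-Anx = 0.67/1 = 0.6700.
Geometric mean = √(0.5050 × 0.6700) = 0.5817.
HTMT = 0.2800 / 0.5817 = 0.48.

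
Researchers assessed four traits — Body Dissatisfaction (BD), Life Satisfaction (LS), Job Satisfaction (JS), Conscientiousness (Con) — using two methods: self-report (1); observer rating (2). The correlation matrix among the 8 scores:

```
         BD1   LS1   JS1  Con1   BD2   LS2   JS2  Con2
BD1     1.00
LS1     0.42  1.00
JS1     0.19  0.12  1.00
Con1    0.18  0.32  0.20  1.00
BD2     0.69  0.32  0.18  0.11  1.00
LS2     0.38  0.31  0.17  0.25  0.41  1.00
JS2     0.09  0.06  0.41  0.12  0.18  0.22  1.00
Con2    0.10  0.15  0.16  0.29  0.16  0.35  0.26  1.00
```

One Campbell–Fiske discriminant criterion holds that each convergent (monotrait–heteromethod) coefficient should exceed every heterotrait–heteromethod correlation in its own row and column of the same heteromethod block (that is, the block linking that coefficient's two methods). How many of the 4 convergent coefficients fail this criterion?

1

Checking each validity diagonal entry against its comparison values:
BD (methods 1·2): 0.69 vs {0.38, 0.32, 0.09, 0.18, 0.10, 0.11} → pass.
LS (methods 1·2): 0.31 vs {0.32, 0.38, 0.06, 0.17, 0.15, 0.25} → fail.
JS (methods 1·2): 0.41 vs {0.18, 0.09, 0.17, 0.06, 0.16, 0.12} → pass.
Con (methods 1·2): 0.29 vs {0.11, 0.10, 0.25, 0.15, 0.12, 0.16} → pass.
1 of 4 fail.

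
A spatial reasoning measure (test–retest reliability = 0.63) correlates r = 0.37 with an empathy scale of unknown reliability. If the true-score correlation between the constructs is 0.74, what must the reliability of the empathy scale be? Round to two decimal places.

r_true = r_obs / √(r_xx · r_yy) ⇒ 0.74 = 0.37 / √(0.63 · r_yy).
√(0.63 · r_yy) = 0.37 / 0.74 = 0.5000; 0.63 · r_yy = 0.2500; r_yy = 0.2500 / 0.63 ≈ 0.40.

0.40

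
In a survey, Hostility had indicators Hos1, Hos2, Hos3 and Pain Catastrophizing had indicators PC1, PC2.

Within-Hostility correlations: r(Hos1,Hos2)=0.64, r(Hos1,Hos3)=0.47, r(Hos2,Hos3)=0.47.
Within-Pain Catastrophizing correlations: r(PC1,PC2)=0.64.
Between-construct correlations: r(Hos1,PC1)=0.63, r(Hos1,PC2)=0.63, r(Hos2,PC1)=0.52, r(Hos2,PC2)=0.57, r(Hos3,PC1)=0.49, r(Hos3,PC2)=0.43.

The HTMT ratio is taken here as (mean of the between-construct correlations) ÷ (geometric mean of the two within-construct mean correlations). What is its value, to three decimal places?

0.939

Mean between = 3.27/6 = 0.5450.
Mean within-Hos = 1.58/3 = 0.5267; mean within-PC = 0.64/1 = 0.6400.
Geometric mean = √(0.5267 × 0.6400) = 0.5806.
HTMT = 0.5450 / 0.5806 = 0.939.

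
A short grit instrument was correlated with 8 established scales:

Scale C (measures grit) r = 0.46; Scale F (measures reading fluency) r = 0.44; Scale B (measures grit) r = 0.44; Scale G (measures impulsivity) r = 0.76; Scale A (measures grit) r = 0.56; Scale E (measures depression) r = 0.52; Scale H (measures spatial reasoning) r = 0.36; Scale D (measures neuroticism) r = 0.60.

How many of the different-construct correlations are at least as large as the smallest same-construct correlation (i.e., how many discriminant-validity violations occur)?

Convergent (same construct = grit): Scale C, Scale B, Scale A.
Smallest convergent = 0.44. Discriminant values: 0.44, 0.76, 0.52, 0.36, 0.60; count ≥ 0.44 → 4.

4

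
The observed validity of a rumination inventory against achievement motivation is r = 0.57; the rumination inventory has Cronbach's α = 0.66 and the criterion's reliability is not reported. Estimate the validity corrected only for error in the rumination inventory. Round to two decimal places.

0.70

Single correction: r_c = r_obs / √r_xx = 0.57 / √0.66 = 0.57 / 0.8124 ≈ 0.70.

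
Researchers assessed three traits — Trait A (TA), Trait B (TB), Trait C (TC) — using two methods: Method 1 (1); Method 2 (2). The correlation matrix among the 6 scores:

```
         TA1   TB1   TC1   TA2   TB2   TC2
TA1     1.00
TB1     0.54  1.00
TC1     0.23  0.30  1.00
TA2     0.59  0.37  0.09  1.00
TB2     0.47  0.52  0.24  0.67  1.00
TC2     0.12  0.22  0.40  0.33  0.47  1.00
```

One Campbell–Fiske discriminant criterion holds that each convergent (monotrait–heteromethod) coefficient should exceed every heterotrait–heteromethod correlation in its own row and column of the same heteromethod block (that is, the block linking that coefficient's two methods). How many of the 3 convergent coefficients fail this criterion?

0

Checking each validity diagonal entry against its comparison values:
TA (methods 1·2): 0.59 vs {0.47, 0.37, 0.12, 0.09} → pass.
TB (methods 1·2): 0.52 vs {0.37, 0.47, 0.22, 0.24} → pass.
TC (methods 1·2): 0.40 vs {0.09, 0.12, 0.24, 0.22} → pass.
0 of 3 fail.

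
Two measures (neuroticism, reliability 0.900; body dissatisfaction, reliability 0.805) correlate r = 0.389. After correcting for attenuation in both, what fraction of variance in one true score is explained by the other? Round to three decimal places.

0.209

Disattenuated r = 0.389 / √(0.900 × 0.805) = 0.389 / 0.8512 = 0.4570.
Shared true-score variance = 0.4570² = 0.2088 ≈ 0.209.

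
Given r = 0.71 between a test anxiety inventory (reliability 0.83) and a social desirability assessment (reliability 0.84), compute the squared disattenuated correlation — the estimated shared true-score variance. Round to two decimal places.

Disattenuated r = 0.71 / √(0.83 × 0.84) = 0.71 / 0.8350 = 0.8503.
Shared true-score variance = 0.8503² = 0.7230 ≈ 0.72.

0.72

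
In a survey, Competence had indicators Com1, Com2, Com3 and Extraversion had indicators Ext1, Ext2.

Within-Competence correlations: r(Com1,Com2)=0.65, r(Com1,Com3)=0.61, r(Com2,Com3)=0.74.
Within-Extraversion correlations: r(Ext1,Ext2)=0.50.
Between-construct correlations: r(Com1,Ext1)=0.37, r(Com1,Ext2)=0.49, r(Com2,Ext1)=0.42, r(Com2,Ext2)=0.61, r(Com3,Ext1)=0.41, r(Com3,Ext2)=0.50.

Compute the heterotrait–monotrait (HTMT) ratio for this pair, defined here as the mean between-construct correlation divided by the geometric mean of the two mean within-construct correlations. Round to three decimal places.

Mean between = 2.80/6 = 0.4667.
Mean within-Com = 2.00/3 = 0.6667; mean within-Ext = 0.50/1 = 0.5000.
Geometric mean = √(0.6667 × 0.5000) = 0.5774.
HTMT = 0.4667 / 0.5774 = 0.808.

0.808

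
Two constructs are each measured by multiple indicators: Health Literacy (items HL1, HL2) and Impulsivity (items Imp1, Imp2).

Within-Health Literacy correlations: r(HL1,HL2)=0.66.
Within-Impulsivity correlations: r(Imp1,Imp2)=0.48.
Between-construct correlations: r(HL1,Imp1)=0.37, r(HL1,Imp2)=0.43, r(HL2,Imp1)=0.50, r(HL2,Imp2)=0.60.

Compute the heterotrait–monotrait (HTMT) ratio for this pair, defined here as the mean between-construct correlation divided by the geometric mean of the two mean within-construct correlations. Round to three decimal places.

0.844

Mean between = 1.90/4 = 0.4750.
Mean within-HL = 0.66/1 = 0.6600; mean within-Imp = 0.48/1 = 0.4800.
Geometric mean = √(0.6600 × 0.4800) = 0.5628.
HTMT = 0.4750 / 0.5628 = 0.844.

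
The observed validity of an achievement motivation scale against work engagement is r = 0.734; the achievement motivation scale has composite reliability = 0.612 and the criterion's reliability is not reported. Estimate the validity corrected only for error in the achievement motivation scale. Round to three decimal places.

Single correction: r_c = r_obs / √r_xx = 0.734 / √0.612 = 0.734 / 0.7823 ≈ 0.938.

0.938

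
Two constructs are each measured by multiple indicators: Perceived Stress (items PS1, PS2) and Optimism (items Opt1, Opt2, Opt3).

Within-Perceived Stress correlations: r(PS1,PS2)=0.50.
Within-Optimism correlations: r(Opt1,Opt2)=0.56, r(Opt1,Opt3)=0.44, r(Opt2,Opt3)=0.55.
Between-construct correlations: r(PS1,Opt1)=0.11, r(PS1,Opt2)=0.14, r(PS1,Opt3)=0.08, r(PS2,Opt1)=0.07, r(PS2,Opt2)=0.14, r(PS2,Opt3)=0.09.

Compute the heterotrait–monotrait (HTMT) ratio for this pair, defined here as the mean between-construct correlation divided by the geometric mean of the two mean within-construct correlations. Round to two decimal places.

Between-construct mean = 0.63/6 = 0.1050.
Mean within-PS = 0.50/1 = 0.5000; mean within-Opt = 1.55/3 = 0.5167.
Geometric mean = √(0.5000 × 0.5167) = 0.5083.
HTMT = 0.1050 / 0.5083 = 0.21.

0.21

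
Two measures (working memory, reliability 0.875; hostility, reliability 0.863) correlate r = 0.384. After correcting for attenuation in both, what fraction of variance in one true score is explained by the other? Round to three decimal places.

Disattenuated r = 0.384 / √(0.875 × 0.863) = 0.384 / 0.8690 = 0.4419.
Shared true-score variance = 0.4419² = 0.1953 ≈ 0.195.

0.195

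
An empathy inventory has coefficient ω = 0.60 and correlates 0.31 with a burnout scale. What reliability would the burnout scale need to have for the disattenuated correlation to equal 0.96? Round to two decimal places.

r_true = r_obs / √(r_xx · r_yy) ⇒ 0.96 = 0.31 / √(0.60 · r_yy).
√(0.60 · r_yy) = 0.31 / 0.96 = 0.3229; 0.60 · r_yy = 0.1043; r_yy = 0.1043 / 0.60 ≈ 0.17.

0.17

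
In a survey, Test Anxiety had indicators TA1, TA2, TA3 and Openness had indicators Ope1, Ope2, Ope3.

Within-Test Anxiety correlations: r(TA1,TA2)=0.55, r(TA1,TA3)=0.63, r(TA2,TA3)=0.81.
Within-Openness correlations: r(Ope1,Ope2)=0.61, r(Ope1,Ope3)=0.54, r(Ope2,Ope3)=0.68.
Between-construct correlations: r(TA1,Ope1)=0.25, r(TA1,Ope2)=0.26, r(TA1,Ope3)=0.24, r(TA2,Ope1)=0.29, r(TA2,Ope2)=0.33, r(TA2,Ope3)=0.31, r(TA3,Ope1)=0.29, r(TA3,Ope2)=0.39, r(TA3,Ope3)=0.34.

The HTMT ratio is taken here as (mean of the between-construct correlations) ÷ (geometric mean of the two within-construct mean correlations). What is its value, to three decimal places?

Mean heterotrait r = 2.70/9 = 0.3000.
Mean within-TA = 1.99/3 = 0.6633; mean within-Ope = 1.83/3 = 0.6100.
Geometric mean = √(0.6633 × 0.6100) = 0.6361.
HTMT = 0.3000 / 0.6361 = 0.472.

0.472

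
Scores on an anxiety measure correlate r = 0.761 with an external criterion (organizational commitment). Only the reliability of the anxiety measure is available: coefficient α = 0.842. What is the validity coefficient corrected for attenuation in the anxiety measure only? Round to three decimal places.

0.829

Single correction: r_c = r_obs / √r_xx = 0.761 / √0.842 = 0.761 / 0.9176 ≈ 0.829.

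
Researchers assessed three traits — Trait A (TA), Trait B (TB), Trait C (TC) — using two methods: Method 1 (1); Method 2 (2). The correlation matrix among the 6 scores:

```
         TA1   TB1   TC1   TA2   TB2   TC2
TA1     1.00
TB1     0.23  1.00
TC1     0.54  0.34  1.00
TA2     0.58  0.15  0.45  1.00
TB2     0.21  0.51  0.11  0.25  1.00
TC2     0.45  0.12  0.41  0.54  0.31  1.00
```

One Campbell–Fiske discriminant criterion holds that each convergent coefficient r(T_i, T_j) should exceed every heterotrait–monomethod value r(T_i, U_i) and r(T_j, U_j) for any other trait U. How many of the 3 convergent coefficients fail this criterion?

1

Each convergent coefficient versus the relevant comparison correlations:
TA (methods 1·2): 0.58 vs {0.23, 0.25, 0.54, 0.54} → pass.
TB (methods 1·2): 0.51 vs {0.23, 0.25, 0.34, 0.31} → pass.
TC (methods 1·2): 0.41 vs {0.54, 0.54, 0.34, 0.31} → fail.
1 of 3 fail.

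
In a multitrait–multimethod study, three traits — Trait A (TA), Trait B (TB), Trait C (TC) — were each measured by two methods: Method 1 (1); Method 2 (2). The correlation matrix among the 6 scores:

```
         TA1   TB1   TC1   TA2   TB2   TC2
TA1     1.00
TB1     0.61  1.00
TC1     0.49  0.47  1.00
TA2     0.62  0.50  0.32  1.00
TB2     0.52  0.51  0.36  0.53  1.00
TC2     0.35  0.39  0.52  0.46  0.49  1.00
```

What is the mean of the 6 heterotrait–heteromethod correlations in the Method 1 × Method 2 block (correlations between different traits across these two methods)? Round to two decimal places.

0.41

HTHM values (method 1 × method 2): 0.52, 0.35, 0.50, 0.39, 0.32, 0.36; mean = 2.44/6 = 0.41.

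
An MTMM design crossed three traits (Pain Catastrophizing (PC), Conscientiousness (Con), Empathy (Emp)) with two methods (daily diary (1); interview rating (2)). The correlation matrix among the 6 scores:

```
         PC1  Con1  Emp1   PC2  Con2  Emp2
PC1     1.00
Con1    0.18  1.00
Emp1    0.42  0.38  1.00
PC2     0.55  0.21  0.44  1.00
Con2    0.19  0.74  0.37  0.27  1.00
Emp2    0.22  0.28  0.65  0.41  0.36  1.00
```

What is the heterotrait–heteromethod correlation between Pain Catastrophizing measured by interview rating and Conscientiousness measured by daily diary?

0.21

Different traits and methods: r(PC2, Con1) = 0.21.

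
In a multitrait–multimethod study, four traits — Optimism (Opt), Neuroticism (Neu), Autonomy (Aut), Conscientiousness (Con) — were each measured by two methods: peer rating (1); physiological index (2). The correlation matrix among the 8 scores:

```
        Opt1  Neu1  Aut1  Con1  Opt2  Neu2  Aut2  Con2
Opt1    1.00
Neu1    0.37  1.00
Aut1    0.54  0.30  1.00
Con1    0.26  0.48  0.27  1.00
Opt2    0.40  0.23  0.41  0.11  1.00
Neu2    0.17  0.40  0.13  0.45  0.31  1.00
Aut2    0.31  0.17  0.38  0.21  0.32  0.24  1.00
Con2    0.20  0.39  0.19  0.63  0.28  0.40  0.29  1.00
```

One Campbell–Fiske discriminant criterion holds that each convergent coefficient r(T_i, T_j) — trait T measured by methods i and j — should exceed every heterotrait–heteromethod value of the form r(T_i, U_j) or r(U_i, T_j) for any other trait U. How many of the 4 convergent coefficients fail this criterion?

3

Checking each validity diagonal entry against its comparison values:
Opt (methods 1·2): 0.40 vs {0.17, 0.23, 0.31, 0.41, 0.20, 0.11} → fail.
Neu (methods 1·2): 0.40 vs {0.23, 0.17, 0.17, 0.13, 0.39, 0.45} → fail.
Aut (methods 1·2): 0.38 vs {0.41, 0.31, 0.13, 0.17, 0.19, 0.21} → fail.
Con (methods 1·2): 0.63 vs {0.11, 0.20, 0.45, 0.39, 0.21, 0.19} → pass.
3 of 4 fail.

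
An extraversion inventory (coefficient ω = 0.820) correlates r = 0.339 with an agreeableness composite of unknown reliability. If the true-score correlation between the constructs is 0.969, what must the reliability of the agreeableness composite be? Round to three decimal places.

r_true = r_obs / √(r_xx · r_yy) ⇒ 0.969 = 0.339 / √(0.820 · r_yy).
√(0.820 · r_yy) = 0.339 / 0.969 = 0.3498; 0.820 · r_yy = 0.1224; r_yy = 0.1224 / 0.820 ≈ 0.149.

0.149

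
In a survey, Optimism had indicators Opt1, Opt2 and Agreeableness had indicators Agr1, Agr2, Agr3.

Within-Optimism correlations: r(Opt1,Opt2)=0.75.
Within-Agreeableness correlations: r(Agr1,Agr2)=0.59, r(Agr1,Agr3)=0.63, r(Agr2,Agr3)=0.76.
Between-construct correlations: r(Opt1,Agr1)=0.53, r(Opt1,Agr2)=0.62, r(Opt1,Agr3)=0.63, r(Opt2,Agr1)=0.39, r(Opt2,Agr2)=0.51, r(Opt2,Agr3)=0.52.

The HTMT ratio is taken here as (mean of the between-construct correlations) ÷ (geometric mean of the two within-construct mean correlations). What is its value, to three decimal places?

Mean heterotrait r = 3.20/6 = 0.5333.
Mean within-Opt = 0.75/1 = 0.7500; mean within-Agr = 1.98/3 = 0.6600.
Geometric mean = √(0.7500 × 0.6600) = 0.7036.
HTMT = 0.5333 / 0.7036 = 0.758.

0.758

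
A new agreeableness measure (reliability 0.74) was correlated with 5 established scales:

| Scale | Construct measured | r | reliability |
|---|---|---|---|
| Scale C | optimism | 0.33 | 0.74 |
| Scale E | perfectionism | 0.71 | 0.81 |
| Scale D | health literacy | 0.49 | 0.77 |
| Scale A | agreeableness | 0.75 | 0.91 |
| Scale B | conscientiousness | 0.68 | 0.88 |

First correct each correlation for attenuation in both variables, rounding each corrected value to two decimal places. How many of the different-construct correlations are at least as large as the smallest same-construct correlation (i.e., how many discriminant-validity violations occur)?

1

Disattenuated r (r / √(r_scale · r_new)):
  Scale C (disc): 0.33 / √(0.74·0.74) = 0.45
  Scale E (disc): 0.71 / √(0.81·0.74) = 0.92
  Scale D (disc): 0.49 / √(0.77·0.74) = 0.65
  Scale A (conv): 0.75 / √(0.91·0.74) = 0.91
  Scale B (disc): 0.68 / √(0.88·0.74) = 0.84
Smallest convergent = 0.91. Discriminant values: 0.45, 0.92, 0.65, 0.84; count ≥ 0.91 → 1.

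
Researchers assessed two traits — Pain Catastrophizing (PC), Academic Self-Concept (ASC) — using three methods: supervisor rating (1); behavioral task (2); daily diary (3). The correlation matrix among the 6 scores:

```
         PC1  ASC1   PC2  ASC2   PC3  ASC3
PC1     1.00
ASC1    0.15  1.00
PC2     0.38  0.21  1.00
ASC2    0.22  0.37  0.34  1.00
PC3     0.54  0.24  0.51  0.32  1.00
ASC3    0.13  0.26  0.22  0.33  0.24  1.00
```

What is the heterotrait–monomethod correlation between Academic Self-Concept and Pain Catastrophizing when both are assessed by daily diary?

0.24

Different traits, same method: r(ASC3, PC3) = 0.24.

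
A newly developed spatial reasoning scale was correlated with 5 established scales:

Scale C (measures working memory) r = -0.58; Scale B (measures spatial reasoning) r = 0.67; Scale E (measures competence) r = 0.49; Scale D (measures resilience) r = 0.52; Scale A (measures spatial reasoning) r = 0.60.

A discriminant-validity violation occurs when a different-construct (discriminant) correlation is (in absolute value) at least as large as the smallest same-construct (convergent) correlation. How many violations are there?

Convergent (same construct = spatial reasoning): Scale B, Scale A.
Smallest convergent = 0.60. Discriminant |r|: 0.58, 0.49, 0.52; count ≥ 0.60 → 0.

0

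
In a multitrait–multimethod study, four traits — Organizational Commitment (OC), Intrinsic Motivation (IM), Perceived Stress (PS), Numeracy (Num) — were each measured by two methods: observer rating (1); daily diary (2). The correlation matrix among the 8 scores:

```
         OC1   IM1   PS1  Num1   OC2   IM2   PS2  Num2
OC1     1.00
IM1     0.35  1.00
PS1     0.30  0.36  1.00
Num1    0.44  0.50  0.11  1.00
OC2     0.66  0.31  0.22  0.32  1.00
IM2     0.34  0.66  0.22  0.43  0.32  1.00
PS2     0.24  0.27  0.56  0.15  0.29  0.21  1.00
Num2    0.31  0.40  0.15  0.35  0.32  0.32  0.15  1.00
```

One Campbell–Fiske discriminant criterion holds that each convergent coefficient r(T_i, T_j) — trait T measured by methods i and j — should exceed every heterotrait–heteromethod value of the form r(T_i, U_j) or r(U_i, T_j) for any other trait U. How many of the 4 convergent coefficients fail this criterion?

Convergent coefficients and their comparison sets:
OC (methods 1·2): 0.66 vs {0.34, 0.31, 0.24, 0.22, 0.31, 0.32} → pass.
IM (methods 1·2): 0.66 vs {0.31, 0.34, 0.27, 0.22, 0.40, 0.43} → pass.
PS (methods 1·2): 0.56 vs {0.22, 0.24, 0.22, 0.27, 0.15, 0.15} → pass.
Num (methods 1·2): 0.35 vs {0.32, 0.31, 0.43, 0.40, 0.15, 0.15} → fail.
1 of 4 fail.

1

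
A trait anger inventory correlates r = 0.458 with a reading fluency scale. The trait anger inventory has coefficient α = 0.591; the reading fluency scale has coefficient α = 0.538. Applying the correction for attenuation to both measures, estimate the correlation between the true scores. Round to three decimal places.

0.812

r_true = r_obs / √(r_xx · r_yy) = 0.458 / √(0.591 × 0.538) = 0.458 / √0.317958 = 0.458 / 0.5639 ≈ 0.812.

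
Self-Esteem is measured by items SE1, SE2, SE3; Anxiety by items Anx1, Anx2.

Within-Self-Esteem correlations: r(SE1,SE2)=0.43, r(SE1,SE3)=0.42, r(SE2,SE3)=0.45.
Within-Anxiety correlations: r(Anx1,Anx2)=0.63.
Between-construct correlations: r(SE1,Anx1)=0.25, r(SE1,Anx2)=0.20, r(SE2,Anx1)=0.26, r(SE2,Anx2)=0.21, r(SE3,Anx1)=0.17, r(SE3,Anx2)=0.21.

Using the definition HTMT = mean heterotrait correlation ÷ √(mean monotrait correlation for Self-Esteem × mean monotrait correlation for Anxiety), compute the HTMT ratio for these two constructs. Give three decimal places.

0.415

Mean heterotrait r = 1.30/6 = 0.2167.
Mean within-SE = 1.30/3 = 0.4333; mean within-Anx = 0.63/1 = 0.6300.
Geometric mean = √(0.4333 × 0.6300) = 0.5225.
HTMT = 0.2167 / 0.5225 = 0.415.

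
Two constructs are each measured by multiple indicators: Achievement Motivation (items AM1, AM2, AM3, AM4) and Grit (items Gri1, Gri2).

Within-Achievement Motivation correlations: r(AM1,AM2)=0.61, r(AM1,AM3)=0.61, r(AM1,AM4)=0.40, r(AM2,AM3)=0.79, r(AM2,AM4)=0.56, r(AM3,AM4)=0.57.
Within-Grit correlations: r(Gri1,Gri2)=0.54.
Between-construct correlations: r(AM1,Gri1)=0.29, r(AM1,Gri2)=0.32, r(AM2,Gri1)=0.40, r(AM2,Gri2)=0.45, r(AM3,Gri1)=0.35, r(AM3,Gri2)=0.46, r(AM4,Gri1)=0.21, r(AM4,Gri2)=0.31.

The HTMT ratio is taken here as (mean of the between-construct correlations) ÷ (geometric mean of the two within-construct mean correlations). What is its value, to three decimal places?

0.618

Mean between = 2.79/8 = 0.3488.
Mean within-AM = 3.54/6 = 0.5900; mean within-Gri = 0.54/1 = 0.5400.
Geometric mean = √(0.5900 × 0.5400) = 0.5644.
HTMT = 0.3488 / 0.5644 = 0.618.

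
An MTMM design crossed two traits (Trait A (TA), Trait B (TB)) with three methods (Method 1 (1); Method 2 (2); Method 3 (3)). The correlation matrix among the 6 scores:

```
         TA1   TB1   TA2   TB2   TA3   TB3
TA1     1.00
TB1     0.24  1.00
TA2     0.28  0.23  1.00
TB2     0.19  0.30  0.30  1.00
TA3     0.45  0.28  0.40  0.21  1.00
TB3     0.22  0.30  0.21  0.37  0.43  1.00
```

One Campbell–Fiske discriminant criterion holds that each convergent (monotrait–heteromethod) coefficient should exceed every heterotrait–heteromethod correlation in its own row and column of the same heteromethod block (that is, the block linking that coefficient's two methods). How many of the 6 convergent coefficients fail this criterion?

Checking each validity diagonal entry against its comparison values:
TA (methods 1·2): 0.28 vs {0.19, 0.23} → pass.
TA (methods 1·3): 0.45 vs {0.22, 0.28} → pass.
TA (methods 2·3): 0.40 vs {0.21, 0.21} → pass.
TB (methods 1·2): 0.30 vs {0.23, 0.19} → pass.
TB (methods 1·3): 0.30 vs {0.28, 0.22} → pass.
TB (methods 2·3): 0.37 vs {0.21, 0.21} → pass.
0 of 6 fail.

0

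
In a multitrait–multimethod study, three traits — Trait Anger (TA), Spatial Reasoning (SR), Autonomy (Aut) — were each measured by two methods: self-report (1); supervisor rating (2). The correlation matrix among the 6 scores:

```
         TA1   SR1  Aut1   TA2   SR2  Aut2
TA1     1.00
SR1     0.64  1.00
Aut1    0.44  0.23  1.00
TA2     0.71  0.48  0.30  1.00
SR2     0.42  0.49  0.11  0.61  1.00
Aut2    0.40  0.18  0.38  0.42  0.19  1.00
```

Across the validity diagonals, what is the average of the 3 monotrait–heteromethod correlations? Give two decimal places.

Convergent values: 0.71, 0.49, 0.38; mean = 1.58/3 = 0.53.

0.53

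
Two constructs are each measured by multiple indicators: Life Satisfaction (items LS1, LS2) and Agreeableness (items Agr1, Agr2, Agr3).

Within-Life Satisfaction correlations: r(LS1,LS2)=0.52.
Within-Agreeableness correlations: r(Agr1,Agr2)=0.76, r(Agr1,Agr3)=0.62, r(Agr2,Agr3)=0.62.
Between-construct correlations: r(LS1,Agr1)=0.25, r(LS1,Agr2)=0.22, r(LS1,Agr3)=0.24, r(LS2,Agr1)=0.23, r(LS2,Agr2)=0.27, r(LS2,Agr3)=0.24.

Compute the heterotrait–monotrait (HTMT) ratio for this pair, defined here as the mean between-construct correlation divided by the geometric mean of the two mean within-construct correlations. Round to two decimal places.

0.41

Mean between = 1.45/6 = 0.2417.
Mean within-LS = 0.52/1 = 0.5200; mean within-Agr = 2.00/3 = 0.6667.
Geometric mean = √(0.5200 × 0.6667) = 0.5888.
HTMT = 0.2417 / 0.5888 = 0.41.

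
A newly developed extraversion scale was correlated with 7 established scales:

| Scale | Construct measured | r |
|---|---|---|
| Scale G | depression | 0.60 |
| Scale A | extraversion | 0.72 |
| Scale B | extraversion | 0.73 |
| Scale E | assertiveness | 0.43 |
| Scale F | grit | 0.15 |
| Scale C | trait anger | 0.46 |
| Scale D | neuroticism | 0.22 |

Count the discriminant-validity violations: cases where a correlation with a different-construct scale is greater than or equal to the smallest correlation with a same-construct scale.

0

Convergent (same construct = extraversion): Scale A, Scale B.
Smallest convergent = 0.72. Discriminant values: 0.60, 0.43, 0.15, 0.46, 0.22; count ≥ 0.72 → 0.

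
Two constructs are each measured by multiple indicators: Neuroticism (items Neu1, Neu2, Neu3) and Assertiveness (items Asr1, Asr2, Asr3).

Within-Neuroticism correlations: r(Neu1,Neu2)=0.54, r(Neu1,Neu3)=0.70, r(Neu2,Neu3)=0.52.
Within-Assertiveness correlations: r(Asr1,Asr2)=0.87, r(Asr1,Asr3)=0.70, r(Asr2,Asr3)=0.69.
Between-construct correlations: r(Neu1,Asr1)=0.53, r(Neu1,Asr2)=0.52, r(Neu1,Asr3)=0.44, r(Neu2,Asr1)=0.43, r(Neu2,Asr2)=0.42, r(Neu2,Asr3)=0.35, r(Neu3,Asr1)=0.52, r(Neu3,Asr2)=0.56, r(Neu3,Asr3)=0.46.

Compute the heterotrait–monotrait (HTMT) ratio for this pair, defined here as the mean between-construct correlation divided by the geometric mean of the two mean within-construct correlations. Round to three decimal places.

0.707

Between-construct mean = 4.23/9 = 0.4700.
Mean within-Neu = 1.76/3 = 0.5867; mean within-Asr = 2.26/3 = 0.7533.
Geometric mean = √(0.5867 × 0.7533) = 0.6648.
HTMT = 0.4700 / 0.6648 = 0.707.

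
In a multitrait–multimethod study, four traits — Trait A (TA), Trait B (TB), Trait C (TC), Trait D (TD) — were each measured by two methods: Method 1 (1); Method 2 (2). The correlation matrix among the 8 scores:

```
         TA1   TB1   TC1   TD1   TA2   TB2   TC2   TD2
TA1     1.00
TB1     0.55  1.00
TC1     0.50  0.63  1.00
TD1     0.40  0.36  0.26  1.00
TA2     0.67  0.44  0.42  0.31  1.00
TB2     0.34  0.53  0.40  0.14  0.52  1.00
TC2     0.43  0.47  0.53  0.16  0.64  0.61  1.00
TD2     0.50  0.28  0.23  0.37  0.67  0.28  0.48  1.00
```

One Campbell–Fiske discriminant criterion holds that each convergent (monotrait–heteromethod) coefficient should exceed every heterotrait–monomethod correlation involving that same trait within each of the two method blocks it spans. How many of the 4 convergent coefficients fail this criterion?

Checking each validity diagonal entry against its comparison values:
TA (methods 1·2): 0.67 vs {0.55, 0.52, 0.50, 0.64, 0.40, 0.67} → fail.
TB (methods 1·2): 0.53 vs {0.55, 0.52, 0.63, 0.61, 0.36, 0.28} → fail.
TC (methods 1·2): 0.53 vs {0.50, 0.64, 0.63, 0.61, 0.26, 0.48} → fail.
TD (methods 1·2): 0.37 vs {0.40, 0.67, 0.36, 0.28, 0.26, 0.48} → fail.
4 of 4 fail.

4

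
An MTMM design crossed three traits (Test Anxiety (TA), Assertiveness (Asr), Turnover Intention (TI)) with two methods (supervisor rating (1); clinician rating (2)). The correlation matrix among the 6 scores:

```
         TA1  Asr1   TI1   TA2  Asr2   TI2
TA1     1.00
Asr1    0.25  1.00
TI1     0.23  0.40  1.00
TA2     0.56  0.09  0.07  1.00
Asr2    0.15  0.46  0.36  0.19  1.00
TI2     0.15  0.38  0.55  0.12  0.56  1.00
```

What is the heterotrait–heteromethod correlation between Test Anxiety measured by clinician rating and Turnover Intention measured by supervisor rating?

Different traits and methods: r(TA2, TI1) = 0.07.

0.07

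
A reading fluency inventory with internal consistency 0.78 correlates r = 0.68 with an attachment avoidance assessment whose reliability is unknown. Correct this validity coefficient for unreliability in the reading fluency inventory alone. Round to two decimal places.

Single correction: r_c = r_obs / √r_xx = 0.68 / √0.78 = 0.68 / 0.8832 ≈ 0.77.

0.77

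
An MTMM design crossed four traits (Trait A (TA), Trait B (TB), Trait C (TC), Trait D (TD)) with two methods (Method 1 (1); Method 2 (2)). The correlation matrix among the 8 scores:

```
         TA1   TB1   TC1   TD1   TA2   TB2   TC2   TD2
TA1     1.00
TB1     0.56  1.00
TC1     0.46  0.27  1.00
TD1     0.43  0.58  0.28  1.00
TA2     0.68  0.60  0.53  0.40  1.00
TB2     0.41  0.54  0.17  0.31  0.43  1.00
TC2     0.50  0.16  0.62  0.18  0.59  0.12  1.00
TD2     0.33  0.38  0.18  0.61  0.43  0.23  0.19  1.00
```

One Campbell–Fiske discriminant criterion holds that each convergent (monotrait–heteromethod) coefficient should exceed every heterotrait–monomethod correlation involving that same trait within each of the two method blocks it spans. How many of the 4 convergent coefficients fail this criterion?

Each convergent coefficient versus the relevant comparison correlations:
TA (methods 1·2): 0.68 vs {0.56, 0.43, 0.46, 0.59, 0.43, 0.43} → pass.
TB (methods 1·2): 0.54 vs {0.56, 0.43, 0.27, 0.12, 0.58, 0.23} → fail.
TC (methods 1·2): 0.62 vs {0.46, 0.59, 0.27, 0.12, 0.28, 0.19} → pass.
TD (methods 1·2): 0.61 vs {0.43, 0.43, 0.58, 0.23, 0.28, 0.19} → pass.
1 of 4 fail.

1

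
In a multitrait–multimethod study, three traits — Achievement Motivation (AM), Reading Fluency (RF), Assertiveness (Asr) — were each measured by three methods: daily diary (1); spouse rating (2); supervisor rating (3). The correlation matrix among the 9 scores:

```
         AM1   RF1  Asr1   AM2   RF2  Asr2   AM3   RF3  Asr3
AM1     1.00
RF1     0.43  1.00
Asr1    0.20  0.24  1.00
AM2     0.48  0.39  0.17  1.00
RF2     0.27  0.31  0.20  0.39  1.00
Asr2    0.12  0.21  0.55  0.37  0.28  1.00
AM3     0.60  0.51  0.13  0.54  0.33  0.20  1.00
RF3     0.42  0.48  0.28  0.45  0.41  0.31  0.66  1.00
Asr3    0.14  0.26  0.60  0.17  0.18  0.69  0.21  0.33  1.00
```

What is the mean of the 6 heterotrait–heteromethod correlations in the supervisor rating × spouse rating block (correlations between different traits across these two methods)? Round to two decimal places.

HTHM values (method 3 × method 2): 0.33, 0.20, 0.45, 0.31, 0.17, 0.18; mean = 1.64/6 = 0.27.

0.27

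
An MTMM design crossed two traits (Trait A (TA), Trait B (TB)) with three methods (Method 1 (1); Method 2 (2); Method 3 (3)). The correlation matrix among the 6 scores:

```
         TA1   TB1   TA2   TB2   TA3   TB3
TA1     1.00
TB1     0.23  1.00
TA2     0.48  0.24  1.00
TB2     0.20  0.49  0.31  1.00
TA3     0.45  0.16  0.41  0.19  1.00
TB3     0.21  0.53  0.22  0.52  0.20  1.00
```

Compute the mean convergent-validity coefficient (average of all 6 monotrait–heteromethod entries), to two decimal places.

Convergent values: 0.48, 0.45, 0.41, 0.49, 0.53, 0.52; mean = 2.88/6 = 0.48.

0.48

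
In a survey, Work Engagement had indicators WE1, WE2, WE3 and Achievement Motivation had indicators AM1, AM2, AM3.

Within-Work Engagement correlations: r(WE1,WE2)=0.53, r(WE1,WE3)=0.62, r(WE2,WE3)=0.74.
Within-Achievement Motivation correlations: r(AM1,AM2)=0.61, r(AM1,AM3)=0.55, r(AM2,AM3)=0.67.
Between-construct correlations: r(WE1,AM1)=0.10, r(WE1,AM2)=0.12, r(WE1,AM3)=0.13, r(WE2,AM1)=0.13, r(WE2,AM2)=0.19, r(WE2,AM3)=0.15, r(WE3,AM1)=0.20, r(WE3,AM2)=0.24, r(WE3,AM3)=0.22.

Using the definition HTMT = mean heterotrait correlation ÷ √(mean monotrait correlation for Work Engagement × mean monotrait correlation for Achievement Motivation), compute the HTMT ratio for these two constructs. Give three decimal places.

Between-construct mean = 1.48/9 = 0.1644.
Mean within-WE = 1.89/3 = 0.6300; mean within-AM = 1.83/3 = 0.6100.
Geometric mean = √(0.6300 × 0.6100) = 0.6199.
HTMT = 0.1644 / 0.6199 = 0.265.

0.265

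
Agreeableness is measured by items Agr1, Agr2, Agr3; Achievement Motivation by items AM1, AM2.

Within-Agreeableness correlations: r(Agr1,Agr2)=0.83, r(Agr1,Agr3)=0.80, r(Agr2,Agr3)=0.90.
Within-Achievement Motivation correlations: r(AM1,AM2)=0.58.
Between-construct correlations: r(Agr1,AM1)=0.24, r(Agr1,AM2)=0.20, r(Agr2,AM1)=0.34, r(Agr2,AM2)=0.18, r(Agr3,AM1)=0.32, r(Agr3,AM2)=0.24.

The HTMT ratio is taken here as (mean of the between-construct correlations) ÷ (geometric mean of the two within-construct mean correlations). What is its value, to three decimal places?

0.362

Mean heterotrait r = 1.52/6 = 0.2533.
Mean within-Agr = 2.53/3 = 0.8433; mean within-AM = 0.58/1 = 0.5800.
Geometric mean = √(0.8433 × 0.5800) = 0.6994.
HTMT = 0.2533 / 0.6994 = 0.362.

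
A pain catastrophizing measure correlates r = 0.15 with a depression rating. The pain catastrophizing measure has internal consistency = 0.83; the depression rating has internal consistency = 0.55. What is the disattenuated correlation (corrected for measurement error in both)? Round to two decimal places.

r_true = r_obs / √(r_xx · r_yy) = 0.15 / √(0.83 × 0.55) = 0.15 / √0.4565 = 0.15 / 0.6756 ≈ 0.22.

0.22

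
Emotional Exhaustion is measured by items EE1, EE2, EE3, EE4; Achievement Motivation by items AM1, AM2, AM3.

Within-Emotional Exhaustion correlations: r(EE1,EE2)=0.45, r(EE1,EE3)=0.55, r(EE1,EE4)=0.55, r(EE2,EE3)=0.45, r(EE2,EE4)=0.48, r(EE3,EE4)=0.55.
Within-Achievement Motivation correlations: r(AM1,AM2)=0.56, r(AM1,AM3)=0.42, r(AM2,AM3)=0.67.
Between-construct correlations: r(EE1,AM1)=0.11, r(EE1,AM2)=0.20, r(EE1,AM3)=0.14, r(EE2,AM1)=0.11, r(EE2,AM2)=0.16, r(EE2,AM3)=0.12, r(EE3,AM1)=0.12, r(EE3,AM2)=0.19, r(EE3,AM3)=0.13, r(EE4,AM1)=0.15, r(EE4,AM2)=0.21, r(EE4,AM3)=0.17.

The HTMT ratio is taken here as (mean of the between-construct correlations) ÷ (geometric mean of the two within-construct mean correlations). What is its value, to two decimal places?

Between-construct mean = 1.81/12 = 0.1508.
Mean within-EE = 3.03/6 = 0.5050; mean within-AM = 1.65/3 = 0.5500.
Geometric mean = √(0.5050 × 0.5500) = 0.5270.
HTMT = 0.1508 / 0.5270 = 0.29.

0.29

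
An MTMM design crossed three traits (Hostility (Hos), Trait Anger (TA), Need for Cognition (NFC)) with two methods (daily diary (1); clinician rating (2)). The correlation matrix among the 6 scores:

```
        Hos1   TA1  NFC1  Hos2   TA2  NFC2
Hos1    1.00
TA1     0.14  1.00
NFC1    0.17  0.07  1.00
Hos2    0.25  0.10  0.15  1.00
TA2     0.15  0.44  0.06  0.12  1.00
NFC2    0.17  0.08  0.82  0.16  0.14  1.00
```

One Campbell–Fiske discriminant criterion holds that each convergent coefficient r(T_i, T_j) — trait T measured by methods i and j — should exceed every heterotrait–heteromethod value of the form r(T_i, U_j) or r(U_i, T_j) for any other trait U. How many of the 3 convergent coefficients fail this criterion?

0

Checking each validity diagonal entry against its comparison values:
Hos (methods 1·2): 0.25 vs {0.15, 0.10, 0.17, 0.15} → pass.
TA (methods 1·2): 0.44 vs {0.10, 0.15, 0.08, 0.06} → pass.
NFC (methods 1·2): 0.82 vs {0.15, 0.17, 0.06, 0.08} → pass.
0 of 3 fail.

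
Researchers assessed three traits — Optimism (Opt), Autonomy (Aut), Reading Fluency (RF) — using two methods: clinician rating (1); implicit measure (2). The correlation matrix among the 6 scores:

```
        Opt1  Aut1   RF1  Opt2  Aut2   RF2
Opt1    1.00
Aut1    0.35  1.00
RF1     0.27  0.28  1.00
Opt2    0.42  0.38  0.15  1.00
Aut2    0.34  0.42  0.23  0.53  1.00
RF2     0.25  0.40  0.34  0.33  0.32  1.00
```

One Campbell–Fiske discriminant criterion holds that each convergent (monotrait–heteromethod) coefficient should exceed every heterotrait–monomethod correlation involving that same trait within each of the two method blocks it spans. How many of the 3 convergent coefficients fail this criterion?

Convergent coefficients and their comparison sets:
Opt (methods 1·2): 0.42 vs {0.35, 0.53, 0.27, 0.33} → fail.
Aut (methods 1·2): 0.42 vs {0.35, 0.53, 0.28, 0.32} → fail.
RF (methods 1·2): 0.34 vs {0.27, 0.33, 0.28, 0.32} → pass.
2 of 3 fail.

2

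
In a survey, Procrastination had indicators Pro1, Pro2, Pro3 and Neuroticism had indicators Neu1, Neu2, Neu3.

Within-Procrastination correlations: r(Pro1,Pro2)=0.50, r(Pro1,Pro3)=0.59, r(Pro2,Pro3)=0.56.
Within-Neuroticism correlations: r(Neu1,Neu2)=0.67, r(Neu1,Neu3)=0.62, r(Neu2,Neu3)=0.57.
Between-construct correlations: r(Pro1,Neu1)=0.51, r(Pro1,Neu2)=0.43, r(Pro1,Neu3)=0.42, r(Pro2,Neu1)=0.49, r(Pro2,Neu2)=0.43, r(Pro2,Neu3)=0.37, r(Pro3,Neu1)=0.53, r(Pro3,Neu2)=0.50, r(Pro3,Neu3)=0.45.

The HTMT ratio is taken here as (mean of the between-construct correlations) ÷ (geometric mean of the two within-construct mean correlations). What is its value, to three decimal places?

Between-construct mean = 4.13/9 = 0.4589.
Mean within-Pro = 1.65/3 = 0.5500; mean within-Neu = 1.86/3 = 0.6200.
Geometric mean = √(0.5500 × 0.6200) = 0.5840.
HTMT = 0.4589 / 0.5840 = 0.786.

0.786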